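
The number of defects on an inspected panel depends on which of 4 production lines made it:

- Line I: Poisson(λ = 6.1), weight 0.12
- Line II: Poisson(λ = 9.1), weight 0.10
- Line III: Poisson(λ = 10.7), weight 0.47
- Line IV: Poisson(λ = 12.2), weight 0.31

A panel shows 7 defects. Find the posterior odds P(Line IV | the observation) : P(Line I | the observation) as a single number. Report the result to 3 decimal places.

0.742

Since P(k|x) ∝ π_k f_k(x), the posterior odds are π_i f_i(x) / (π_j f_j(x)).
Poisson probabilities:
  f_I = 0.139856
  f_II = 0.114493
  f_III = 0.0718298
  f_IV = 0.0401509
0.0124468 / 0.0167828 ≈ 0.742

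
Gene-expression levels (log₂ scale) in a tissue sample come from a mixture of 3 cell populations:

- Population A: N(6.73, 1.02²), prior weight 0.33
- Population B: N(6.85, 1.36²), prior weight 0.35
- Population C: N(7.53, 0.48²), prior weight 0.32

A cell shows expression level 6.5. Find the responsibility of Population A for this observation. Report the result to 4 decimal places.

By Bayes' theorem, P(k | x) = π_k f_k(x) / Σ_j π_j f_j(x).
Evaluate each component's likelihood at the observed value:
  p_A = (1/(1.02·√(2π)))·exp(−(6.5−6.73)²/(2·1.02²)) = 0.391120·exp(-0.02542) = 0.381302
  p_B = (1/(1.36·√(2π)))·exp(−(6.5−6.85)²/(2·1.36²)) = 0.293340·exp(-0.03312) = 0.283785
  p_C = (1/(0.48·√(2π)))·exp(−(6.5−7.53)²/(2·0.48²)) = 0.831130·exp(-2.30230) = 0.0831366
Prior × likelihood for each component:
  π_A·p_A = 0.33 × 0.381302 = 0.12583
  π_B·p_B = 0.35 × 0.283785 = 0.0993247
  π_C·p_C = 0.32 × 0.0831366 = 0.0266037
Denominator: 0.12583 + 0.0993247 + 0.0266037 = 0.251758
Responsibility of Population A: 0.12583 / 0.251758 ≈ 0.4998

0.4998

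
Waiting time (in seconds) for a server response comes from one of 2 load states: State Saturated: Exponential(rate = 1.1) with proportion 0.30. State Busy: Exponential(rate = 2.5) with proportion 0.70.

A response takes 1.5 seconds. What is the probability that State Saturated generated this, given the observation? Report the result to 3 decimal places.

0.606

The responsibility of component k is π_k f_k(x) divided by Σ_j π_j f_j(x).
Evaluate each component's likelihood at the observed value:
  p_Saturated = 1.1·e^(−1.1·1.5) = 1.1·e^(−1.6500) = 0.211255
  p_Busy = 2.5·e^(−2.5·1.5) = 2.5·e^(−3.7500) = 0.0587944
Unnormalised posteriors:
  π_Saturated·p_Saturated = 0.30 × 0.211255 = 0.0633765
  π_Busy·p_Busy = 0.70 × 0.0587944 = 0.0411561
Evidence: 0.0633765 + 0.0411561 = 0.104533
P(State Saturated | the observation) ≈ 0.606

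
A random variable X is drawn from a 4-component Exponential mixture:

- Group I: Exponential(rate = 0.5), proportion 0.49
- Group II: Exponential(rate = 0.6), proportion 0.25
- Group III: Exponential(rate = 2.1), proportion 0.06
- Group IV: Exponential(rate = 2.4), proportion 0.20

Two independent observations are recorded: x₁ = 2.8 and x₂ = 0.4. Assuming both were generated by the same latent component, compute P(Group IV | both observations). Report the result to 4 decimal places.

P(component k | x) = π_k·f_k(x) / marginal(x), where marginal(x) = Σ_j π_j·f_j(x).
Since both observations come from the same component, the likelihood for component k is f_k(x₁)·f_k(x₂).
  f_I = [0.123298] × [0.409365] = 0.0504741
  f_II = [0.111824] × [0.471977] = 0.0527785
  f_III = [0.00586905] × [0.906592] = 0.00532083
  f_IV = [0.00289569] × [0.918943] = 0.00266098
Unnormalised posteriors:
  π_I·f_I = 0.49 × 0.0504741 = 0.0247323
  π_II·f_II = 0.25 × 0.0527785 = 0.0131946
  π_III·f_III = 0.06 × 0.00532083 = 0.00031925
  π_IV·f_IV = 0.20 × 0.00266098 = 0.000532195
Evidence: 0.0247323 + 0.0131946 + 0.00031925 + 0.000532195 = 0.0387784
So the posterior for Group IV is 0.000532195 / 0.0387784 ≈ 0.0137.

0.0137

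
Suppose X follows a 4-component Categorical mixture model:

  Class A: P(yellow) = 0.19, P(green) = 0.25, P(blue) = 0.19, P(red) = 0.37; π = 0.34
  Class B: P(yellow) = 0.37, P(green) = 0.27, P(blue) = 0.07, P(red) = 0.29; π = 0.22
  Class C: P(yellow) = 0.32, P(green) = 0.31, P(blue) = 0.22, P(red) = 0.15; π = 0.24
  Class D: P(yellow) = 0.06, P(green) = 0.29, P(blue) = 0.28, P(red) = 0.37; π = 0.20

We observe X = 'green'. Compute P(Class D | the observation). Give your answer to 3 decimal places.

The responsibility of component k is π_k f_k(x) divided by Σ_j π_j f_j(x).
Categorical probabilities:
  p_A = 0.25
  p_B = 0.27
  p_C = 0.31
  p_D = 0.29
Weight by the priors:
  π_A·p_A = 0.34 × 0.25 = 0.085
  π_B·p_B = 0.22 × 0.27 = 0.0594
  π_C·p_C = 0.24 × 0.31 = 0.0744
  π_D·p_D = 0.20 × 0.29 = 0.058
Evidence: 0.085 + 0.0594 + 0.0744 + 0.058 = 0.2768
P(Class D | x) ≈ 0.210

0.210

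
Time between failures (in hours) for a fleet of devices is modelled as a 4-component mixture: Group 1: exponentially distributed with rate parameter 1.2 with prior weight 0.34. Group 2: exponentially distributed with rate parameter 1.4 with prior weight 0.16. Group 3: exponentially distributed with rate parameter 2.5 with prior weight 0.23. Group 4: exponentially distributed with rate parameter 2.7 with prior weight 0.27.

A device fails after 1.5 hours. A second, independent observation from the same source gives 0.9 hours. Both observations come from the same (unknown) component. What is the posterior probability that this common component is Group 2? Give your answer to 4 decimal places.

0.2423

P(component k | x) = π_k·f_k(x) / marginal(x), where marginal(x) = Σ_j π_j·f_j(x).
Since both observations come from the same component, the likelihood for component k is f_k(x₁)·f_k(x₂).
  L_1 = [1.2·e^(−1.2·1.5) = 1.2·e^(−1.8000) = 0.198359] × [0.407515] = 0.0808341
  L_2 = [1.4·e^(−1.4·1.5) = 1.4·e^(−2.1000) = 0.171439] × [0.397116] = 0.0680811
  L_3 = [2.5·e^(−2.5·1.5) = 2.5·e^(−3.7500) = 0.0587944] × [0.263498] = 0.0154922
  L_4 = [2.7·e^(−2.7·1.5) = 2.7·e^(−4.0500) = 0.0470404] × [0.237699] = 0.0111815
Multiply by the mixture weights:
  π_1·L_1 = 0.34 × 0.0808341 = 0.0274836
  π_2·L_2 = 0.16 × 0.0680811 = 0.010893
  π_3·L_3 = 0.23 × 0.0154922 = 0.00356321
  π_4·L_4 = 0.27 × 0.0111815 = 0.003019
Evidence: 0.0274836 + 0.010893 + 0.00356321 + 0.003019 = 0.0449588
P(Group 2 | x₁,x₂) = 0.010893 / 0.0449588 ≈ 0.2423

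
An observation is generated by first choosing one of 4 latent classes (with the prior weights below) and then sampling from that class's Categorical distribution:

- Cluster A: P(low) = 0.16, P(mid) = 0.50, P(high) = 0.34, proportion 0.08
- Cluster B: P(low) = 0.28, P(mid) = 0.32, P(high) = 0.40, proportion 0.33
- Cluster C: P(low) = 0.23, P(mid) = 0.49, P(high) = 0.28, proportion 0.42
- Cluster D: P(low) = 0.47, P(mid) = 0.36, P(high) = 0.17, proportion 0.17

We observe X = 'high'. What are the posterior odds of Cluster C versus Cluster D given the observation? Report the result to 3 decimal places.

Since P(k|x) ∝ π_k f_k(x), the posterior odds are π_i f_i(x) / (π_j f_j(x)).
Evaluate each component's likelihood at the observed value:
  f_A = P(high | comp) = 0.34
  f_B = P(high | comp) = 0.40
  f_C = P(high | comp) = 0.28
  f_D = P(high | comp) = 0.17
0.1176 / 0.0289 ≈ 4.069

4.069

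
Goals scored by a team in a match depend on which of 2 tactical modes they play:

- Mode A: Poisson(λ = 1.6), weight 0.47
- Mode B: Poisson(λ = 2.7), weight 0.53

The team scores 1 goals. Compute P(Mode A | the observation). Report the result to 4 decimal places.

0.6122

The responsibility of component k is π_k f_k(x) divided by Σ_j π_j f_j(x).
Component likelihoods at x = 1 goals:
  L_A = e^(−1.6)·1.6^1/1! = 0.323034
  L_B = e^(−2.7)·2.7^1/1! = 0.181455
Prior × likelihood for each component:
  π_A·L_A = 0.47 × 0.323034 = 0.151826
  π_B·L_B = 0.53 × 0.181455 = 0.0961711
Normaliser: 0.151826 + 0.0961711 = 0.247997
P(Mode A | 1 goals) = 0.151826 / 0.247997 ≈ 0.6122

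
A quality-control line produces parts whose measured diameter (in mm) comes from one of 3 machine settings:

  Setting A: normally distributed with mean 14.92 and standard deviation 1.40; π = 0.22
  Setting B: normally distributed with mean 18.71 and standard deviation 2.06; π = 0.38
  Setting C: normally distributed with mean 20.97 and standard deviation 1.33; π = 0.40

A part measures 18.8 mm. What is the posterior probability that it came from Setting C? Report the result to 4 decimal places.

By Bayes' theorem, P(k | x) = w_k f_k(x) / Σ_j w_j f_j(x).
Component likelihoods at x = 18.8 mm:
  p_A = 0.00612229
  p_B = 0.193477
  p_C = 0.0792504
Multiply by the mixture weights:
  w_A·p_A = 0.22 × 0.00612229 = 0.0013469
  w_B·p_B = 0.38 × 0.193477 = 0.0735211
  w_C·p_C = 0.40 × 0.0792504 = 0.0317002
Marginal: 0.0013469 + 0.0735211 + 0.0317002 = 0.106568
So the posterior for Setting C is 0.0317002 / 0.106568 ≈ 0.2975.

0.2975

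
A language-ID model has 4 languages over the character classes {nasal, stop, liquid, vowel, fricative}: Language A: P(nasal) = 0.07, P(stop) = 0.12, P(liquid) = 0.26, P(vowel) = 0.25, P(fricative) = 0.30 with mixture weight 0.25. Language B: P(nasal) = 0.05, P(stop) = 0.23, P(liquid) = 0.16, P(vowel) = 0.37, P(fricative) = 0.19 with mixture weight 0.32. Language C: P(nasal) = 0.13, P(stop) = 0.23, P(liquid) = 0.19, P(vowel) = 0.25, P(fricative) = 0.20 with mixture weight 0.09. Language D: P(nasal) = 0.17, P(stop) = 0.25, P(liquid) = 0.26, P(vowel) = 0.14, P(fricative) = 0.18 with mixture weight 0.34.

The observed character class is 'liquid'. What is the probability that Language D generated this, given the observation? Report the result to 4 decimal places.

Apply Bayes' rule: the posterior for each component is proportional to its prior times its likelihood at x.
Categorical probabilities:
  L_A = P(liquid | comp) = 0.26
  L_B = P(liquid | comp) = 0.16
  L_C = P(liquid | comp) = 0.19
  L_D = P(liquid | comp) = 0.26
Unnormalised posteriors:
  π_A·L_A = 0.25 × 0.26 = 0.065
  π_B·L_B = 0.32 × 0.16 = 0.0512
  π_C·L_C = 0.09 × 0.19 = 0.0171
  π_D·L_D = 0.34 × 0.26 = 0.0884
Sum: 0.065 + 0.0512 + 0.0171 + 0.0884 = 0.2217
P(Language D | x) = 0.0884 / 0.2217 ≈ 0.3987

0.3987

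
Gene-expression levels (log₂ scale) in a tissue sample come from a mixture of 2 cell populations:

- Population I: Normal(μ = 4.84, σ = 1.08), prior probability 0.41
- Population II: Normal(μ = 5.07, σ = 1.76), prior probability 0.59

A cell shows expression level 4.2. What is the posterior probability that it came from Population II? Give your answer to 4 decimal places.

The responsibility of component k is π_k f_k(x) divided by Σ_j π_j f_j(x).
Evaluate each component's likelihood at the observed value:
  f_I = 0.309907
  f_II = 0.200603
Unnormalised posteriors:
  π_I·f_I = 0.41 × 0.309907 = 0.127062
  π_II·f_II = 0.59 × 0.200603 = 0.118356
Evidence: 0.127062 + 0.118356 = 0.245418
Responsibility of Population II: 0.118356 / 0.245418 ≈ 0.4823

0.4823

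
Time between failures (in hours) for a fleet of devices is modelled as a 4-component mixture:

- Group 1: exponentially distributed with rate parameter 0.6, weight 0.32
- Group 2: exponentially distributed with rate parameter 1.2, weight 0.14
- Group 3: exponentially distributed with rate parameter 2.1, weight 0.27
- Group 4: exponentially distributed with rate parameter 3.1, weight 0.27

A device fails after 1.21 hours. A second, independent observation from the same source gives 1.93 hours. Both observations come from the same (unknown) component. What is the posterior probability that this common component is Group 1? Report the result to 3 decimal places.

By Bayes' theorem, P(k | x) = P(Z=k) f_k(x) / Σ_j P(Z=j) f_j(x).
Since both observations come from the same component, the likelihood for component k is f_k(x₁)·f_k(x₂).
  p_1 = [0.290304] × [0.188468] = 0.0547131
  p_2 = [0.280922] × [0.118401] = 0.0332614
  p_3 = [0.165454] × [0.0364774] = 0.00603533
  p_4 = [0.0728321] × [0.00781588] = 0.000569247
Weight by the priors:
  P(Z=1)·p_1 = 0.32 × 0.0547131 = 0.0175082
  P(Z=2)·p_2 = 0.14 × 0.0332614 = 0.0046566
  P(Z=3)·p_3 = 0.27 × 0.00603533 = 0.00162954
  P(Z=4)·p_4 = 0.27 × 0.000569247 = 0.000153697
Normaliser: 0.0175082 + 0.0046566 + 0.00162954 + 0.000153697 = 0.023948
Responsibility of Group 1: 0.0175082 / 0.023948 ≈ 0.731

0.731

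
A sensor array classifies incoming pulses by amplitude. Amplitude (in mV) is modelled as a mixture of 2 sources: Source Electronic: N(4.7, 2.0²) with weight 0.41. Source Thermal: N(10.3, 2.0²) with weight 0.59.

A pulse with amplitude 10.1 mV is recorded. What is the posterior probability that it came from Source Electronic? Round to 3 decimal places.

0.018

Apply Bayes' rule: the posterior for each component is proportional to its prior times its likelihood at x.
Evaluate each component's likelihood at the observed value:
  p_Electronic = (1/(2.0·√(2π)))·exp(−(10.1−4.7)²/(2·2.0²)) = 0.199471·exp(-3.64500) = 0.00521047
  p_Thermal = (1/(2.0·√(2π)))·exp(−(10.1−10.3)²/(2·2.0²)) = 0.199471·exp(-0.00500) = 0.198476
Weight by the priors:
  π_Electronic·p_Electronic = 0.41 × 0.00521047 = 0.00213629
  π_Thermal·p_Thermal = 0.59 × 0.198476 = 0.117101
Evidence: 0.00213629 + 0.117101 = 0.119237
Responsibility of Source Electronic: 0.00213629 / 0.119237 ≈ 0.018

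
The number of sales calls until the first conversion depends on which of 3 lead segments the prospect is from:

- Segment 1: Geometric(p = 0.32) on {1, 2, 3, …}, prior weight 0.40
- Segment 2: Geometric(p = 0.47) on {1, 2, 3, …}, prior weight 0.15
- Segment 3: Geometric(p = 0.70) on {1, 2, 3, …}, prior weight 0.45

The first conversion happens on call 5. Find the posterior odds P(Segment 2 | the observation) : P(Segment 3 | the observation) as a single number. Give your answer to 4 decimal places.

2.1802

The posterior odds equal the prior odds times the likelihood ratio: (π_i/π_j)·(f_i(x)/f_j(x)).
Component likelihoods at x = 5:
  L_1 = 0.32·(1−0.32)^4 = 0.32·0.213814 = 0.0684204
  L_2 = 0.47·(1−0.47)^4 = 0.47·0.0789048 = 0.0370853
  L_3 = 0.70·(1−0.70)^4 = 0.70·0.0081 = 0.00567
Odds = (0.15/0.45) × (0.0370853/0.00567) = 0.333333 × 6.54061 ≈ 2.1802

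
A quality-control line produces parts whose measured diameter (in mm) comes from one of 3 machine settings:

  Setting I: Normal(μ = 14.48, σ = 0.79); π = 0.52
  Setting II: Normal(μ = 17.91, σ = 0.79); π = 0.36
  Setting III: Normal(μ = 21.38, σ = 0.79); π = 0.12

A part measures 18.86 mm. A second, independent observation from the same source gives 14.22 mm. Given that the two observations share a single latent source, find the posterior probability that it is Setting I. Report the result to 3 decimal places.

Apply Bayes' rule: the posterior for each component is proportional to its prior times its likelihood at x.
Since both observations come from the same component, the likelihood for component k is f_k(x₁)·f_k(x₂).
  p_I = [(1/(0.79·√(2π)))·exp(−(18.86−14.48)²/(2·0.79²)) = 0.504990·exp(-15.36965) = 1.0674e-07] × [0.478368] = 5.10611e-08
  p_II = [(1/(0.79·√(2π)))·exp(−(18.86−17.91)²/(2·0.79²)) = 0.504990·exp(-0.72304) = 0.245059] × [9.24152e-06] = 2.26471e-06
  p_III = [(1/(0.79·√(2π)))·exp(−(18.86−21.38)²/(2·0.79²)) = 0.504990·exp(-5.08765) = 0.00311707] × [7.34689e-19] = 2.29008e-21
Unnormalised posteriors:
  π_I·p_I = 0.52 × 5.10611e-08 = 2.65518e-08
  π_II·p_II = 0.36 × 2.26471e-06 = 8.15297e-07
  π_III·p_III = 0.12 × 2.29008e-21 = 2.74809e-22
Denominator: 2.65518e-08 + 8.15297e-07 + 2.74809e-22 = 8.41849e-07
Responsibility of Setting I: 2.65518e-08 / 8.41849e-07 ≈ 0.032

0.032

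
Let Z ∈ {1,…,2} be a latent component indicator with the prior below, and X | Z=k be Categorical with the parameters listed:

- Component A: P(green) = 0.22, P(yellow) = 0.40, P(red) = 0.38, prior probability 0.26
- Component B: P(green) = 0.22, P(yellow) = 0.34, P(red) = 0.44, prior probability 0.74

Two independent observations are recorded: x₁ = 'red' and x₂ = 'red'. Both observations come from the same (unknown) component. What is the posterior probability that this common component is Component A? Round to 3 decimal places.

0.208

Posterior ∝ prior × likelihood, so P(k | x) ∝ w_k f_k(x); normalise over all components.
Since both observations come from the same component, the likelihood for component k is f_k(x₁)·f_k(x₂).
  L_A = [P(red | comp) = 0.38] × [0.38] = 0.1444
  L_B = [P(red | comp) = 0.44] × [0.44] = 0.1936
Weight by the priors:
  w_A·L_A = 0.26 × 0.1444 = 0.037544
  w_B·L_B = 0.74 × 0.1936 = 0.143264
Denominator: 0.037544 + 0.143264 = 0.180808
P(Component A | x₁,x₂) ≈ 0.208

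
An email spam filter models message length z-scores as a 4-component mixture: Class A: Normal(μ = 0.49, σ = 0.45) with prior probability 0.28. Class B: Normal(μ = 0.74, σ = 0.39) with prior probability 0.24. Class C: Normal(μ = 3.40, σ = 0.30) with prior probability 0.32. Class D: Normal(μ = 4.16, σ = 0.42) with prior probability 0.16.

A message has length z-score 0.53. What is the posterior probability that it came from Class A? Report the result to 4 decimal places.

0.5379

P(component k | x) = P(Z=k)·f_k(x) / marginal(x), where marginal(x) = Σ_j P(Z=j)·f_j(x).
Component likelihoods at x = 0.53:
  p_A = (1/(0.45·√(2π)))·exp(−(0.53−0.49)²/(2·0.45²)) = 0.886538·exp(-0.00395) = 0.883043
  p_B = (1/(0.39·√(2π)))·exp(−(0.53−0.74)²/(2·0.39²)) = 1.022929·exp(-0.14497) = 0.884883
  p_C = (1/(0.30·√(2π)))·exp(−(0.53−3.40)²/(2·0.30²)) = 1.329808·exp(-45.76056) = 1.77923e-20
  p_D = (1/(0.42·√(2π)))·exp(−(0.53−4.16)²/(2·0.42²)) = 0.949863·exp(-37.34949) = 5.71457e-17
Weight by the priors:
  P(Z=A)·p_A = 0.28 × 0.883043 = 0.247252
  P(Z=B)·p_B = 0.24 × 0.884883 = 0.212372
  P(Z=C)·p_C = 0.32 × 1.77923e-20 = 5.69354e-21
  P(Z=D)·p_D = 0.16 × 5.71457e-17 = 9.14331e-18
Normaliser: 0.247252 + 0.212372 + 5.69354e-21 + 9.14331e-18 = 0.459624
So the posterior for Class A is 0.247252 / 0.459624 ≈ 0.5379.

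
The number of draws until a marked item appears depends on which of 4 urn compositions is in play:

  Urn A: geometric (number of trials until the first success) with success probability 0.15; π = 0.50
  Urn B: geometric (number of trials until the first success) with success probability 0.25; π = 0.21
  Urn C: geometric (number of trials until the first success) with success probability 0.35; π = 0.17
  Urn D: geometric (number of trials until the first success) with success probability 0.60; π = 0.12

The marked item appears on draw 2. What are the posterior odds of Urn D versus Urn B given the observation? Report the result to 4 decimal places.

The posterior odds equal the prior odds times the likelihood ratio: (π_i/π_j)·(f_i(x)/f_j(x)).
Component likelihoods at x = 2:
  p_A = 0.1275
  p_B = 0.1875
  p_C = 0.2275
  p_D = 0.24
0.0288 / 0.039375 ≈ 0.7314

0.7314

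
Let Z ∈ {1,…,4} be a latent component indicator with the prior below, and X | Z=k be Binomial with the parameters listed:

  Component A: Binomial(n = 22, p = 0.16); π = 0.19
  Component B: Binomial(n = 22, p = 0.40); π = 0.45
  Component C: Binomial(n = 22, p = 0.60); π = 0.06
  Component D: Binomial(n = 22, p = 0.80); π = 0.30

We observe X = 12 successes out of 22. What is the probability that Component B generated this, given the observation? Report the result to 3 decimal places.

0.743

Posterior ∝ prior × likelihood, so P(k | x) ∝ w_k f_k(x); normalise over all components.
Component likelihoods at x = 12 successes out of 22:
  L_A = 3.18346e-05
  L_B = 0.0655993
  L_C = 0.147598
  L_D = 0.00455037
Weight by the priors:
  w_A·L_A = 0.19 × 3.18346e-05 = 6.04857e-06
  w_B·L_B = 0.45 × 0.0655993 = 0.0295197
  w_C·L_C = 0.06 × 0.147598 = 0.0088559
  w_D·L_D = 0.30 × 0.00455037 = 0.00136511
Evidence: 6.04857e-06 + 0.0295197 + 0.0088559 + 0.00136511 = 0.0397467
P(Component B | 12 successes out of 22) = 0.0295197 / 0.0397467 ≈ 0.743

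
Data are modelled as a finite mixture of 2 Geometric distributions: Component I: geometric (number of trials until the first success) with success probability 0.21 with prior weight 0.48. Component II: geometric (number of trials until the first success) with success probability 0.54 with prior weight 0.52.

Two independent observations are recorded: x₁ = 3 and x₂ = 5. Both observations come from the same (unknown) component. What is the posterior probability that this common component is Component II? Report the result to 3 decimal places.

0.218

Posterior ∝ prior × likelihood, so P(k | x) ∝ P(Z=k) f_k(x); normalise over all components.
Since both observations come from the same component, the likelihood for component k is f_k(x₁)·f_k(x₂).
  L_I = [0.21·(1−0.21)^2 = 0.21·0.6241 = 0.131061] × [0.0817952] = 0.0107202
  L_II = [0.54·(1−0.54)^2 = 0.54·0.2116 = 0.114264] × [0.0241783] = 0.0027627
Multiply by the mixture weights:
  P(Z=I)·L_I = 0.48 × 0.0107202 = 0.00514568
  P(Z=II)·L_II = 0.52 × 0.0027627 = 0.00143661
Marginal: 0.00514568 + 0.00143661 = 0.00658228
So the posterior for Component II is 0.00143661 / 0.00658228 ≈ 0.218.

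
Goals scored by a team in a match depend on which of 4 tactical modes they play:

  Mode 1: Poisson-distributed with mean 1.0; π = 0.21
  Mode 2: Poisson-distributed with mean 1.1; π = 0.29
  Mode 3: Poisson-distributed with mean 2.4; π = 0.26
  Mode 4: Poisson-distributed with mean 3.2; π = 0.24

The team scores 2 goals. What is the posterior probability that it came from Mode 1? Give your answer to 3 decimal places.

The responsibility of component k is P(Z=k) f_k(x) divided by Σ_j P(Z=j) f_j(x).
Evaluate each component's likelihood at the observed value:
  f_1 = e^(−1.0)·1.0^2/2! = 0.18394
  f_2 = e^(−1.1)·1.1^2/2! = 0.201387
  f_3 = e^(−2.4)·2.4^2/2! = 0.261268
  f_4 = e^(−3.2)·3.2^2/2! = 0.208702
Multiply by the mixture weights:
  P(Z=1)·f_1 = 0.21 × 0.18394 = 0.0386273
  P(Z=2)·f_2 = 0.29 × 0.201387 = 0.0584022
  P(Z=3)·f_3 = 0.26 × 0.261268 = 0.0679296
  P(Z=4)·f_4 = 0.24 × 0.208702 = 0.0500886
Denominator: 0.0386273 + 0.0584022 + 0.0679296 + 0.0500886 = 0.215048
P(Mode 1 | the observation) = 0.0386273 / 0.215048 ≈ 0.180

0.180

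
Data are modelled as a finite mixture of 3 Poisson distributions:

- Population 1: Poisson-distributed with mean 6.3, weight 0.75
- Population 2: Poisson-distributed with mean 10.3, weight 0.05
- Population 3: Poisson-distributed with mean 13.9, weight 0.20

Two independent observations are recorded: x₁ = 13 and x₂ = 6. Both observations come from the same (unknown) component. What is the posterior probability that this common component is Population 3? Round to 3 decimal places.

0.153

P(component k | x) = π_k·f_k(x) / marginal(x), where marginal(x) = Σ_j π_j·f_j(x).
Since both observations come from the same component, the likelihood for component k is f_k(x₁)·f_k(x₂).
  L_1 = [e^(−6.3)·6.3^13/13! = 0.00726259] × [0.159461] = 0.0011581
  L_2 = [e^(−10.3)·10.3^13/13! = 0.0793178] × [0.0557773] = 0.00442413
  L_3 = [e^(−13.9)·13.9^13/13! = 0.106713] × [0.00920583] = 0.000982385
Multiply by the mixture weights:
  π_1·L_1 = 0.75 × 0.0011581 = 0.000868577
  π_2·L_2 = 0.05 × 0.00442413 = 0.000221207
  π_3·L_3 = 0.20 × 0.000982385 = 0.000196477
Denominator: 0.000868577 + 0.000221207 + 0.000196477 = 0.00128626
So the posterior for Population 3 is 0.000196477 / 0.00128626 ≈ 0.153.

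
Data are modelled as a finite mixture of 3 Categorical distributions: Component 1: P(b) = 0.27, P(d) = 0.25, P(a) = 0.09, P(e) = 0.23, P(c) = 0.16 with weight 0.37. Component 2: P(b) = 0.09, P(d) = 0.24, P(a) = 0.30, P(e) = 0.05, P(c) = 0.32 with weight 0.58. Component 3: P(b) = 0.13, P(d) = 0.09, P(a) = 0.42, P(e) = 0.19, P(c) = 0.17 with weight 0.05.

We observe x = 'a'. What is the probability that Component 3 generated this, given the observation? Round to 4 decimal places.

Apply Bayes' rule: the posterior for each component is proportional to its prior times its likelihood at x.
Component likelihoods at x = 'a':
  f_1 = P(a | comp) = 0.09
  f_2 = P(a | comp) = 0.30
  f_3 = P(a | comp) = 0.42
Weight by the priors:
  P(Z=1)·f_1 = 0.37 × 0.09 = 0.0333
  P(Z=2)·f_2 = 0.58 × 0.3 = 0.174
  P(Z=3)·f_3 = 0.05 × 0.42 = 0.021
Sum: 0.0333 + 0.174 + 0.021 = 0.2283
Responsibility of Component 3: 0.021 / 0.2283 ≈ 0.0920

0.0920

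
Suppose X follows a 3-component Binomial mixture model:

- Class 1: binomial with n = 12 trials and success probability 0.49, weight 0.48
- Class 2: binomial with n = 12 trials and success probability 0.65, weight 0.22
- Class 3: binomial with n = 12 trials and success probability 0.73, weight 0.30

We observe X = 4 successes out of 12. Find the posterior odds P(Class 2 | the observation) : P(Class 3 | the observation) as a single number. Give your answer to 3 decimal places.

3.675

Since P(k|x) ∝ P(Z=k) f_k(x), the posterior odds are P(Z=i) f_i(x) / (P(Z=j) f_j(x)).
Binomial probabilities:
  f_1 = C(12,4)·0.49^4·0.51^8 = 495·0.057648·0.00457679 = 0.130602
  f_2 = C(12,4)·0.65^4·0.35^8 = 495·0.178506·0.000225188 = 0.0198977
  f_3 = C(12,4)·0.73^4·0.27^8 = 495·0.283982·2.8243e-05 = 0.00397015
0.0043775 / 0.00119104 ≈ 3.675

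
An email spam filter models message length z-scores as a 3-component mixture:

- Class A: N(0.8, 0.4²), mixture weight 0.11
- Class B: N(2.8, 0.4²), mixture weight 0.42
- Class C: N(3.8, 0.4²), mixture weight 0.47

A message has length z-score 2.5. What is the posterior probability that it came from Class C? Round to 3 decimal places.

0.007

Posterior ∝ prior × likelihood, so P(k | x) ∝ π_k f_k(x); normalise over all components.
Evaluate each component's likelihood at the observed value:
  f_A = 0.000119297
  f_B = 0.752844
  f_C = 0.00507262
Multiply by the mixture weights:
  π_A·f_A = 0.11 × 0.000119297 = 1.31226e-05
  π_B·f_B = 0.42 × 0.752844 = 0.316194
  π_C·f_C = 0.47 × 0.00507262 = 0.00238413
Sum: 1.31226e-05 + 0.316194 + 0.00238413 = 0.318592
Responsibility of Class C: 0.00238413 / 0.318592 ≈ 0.007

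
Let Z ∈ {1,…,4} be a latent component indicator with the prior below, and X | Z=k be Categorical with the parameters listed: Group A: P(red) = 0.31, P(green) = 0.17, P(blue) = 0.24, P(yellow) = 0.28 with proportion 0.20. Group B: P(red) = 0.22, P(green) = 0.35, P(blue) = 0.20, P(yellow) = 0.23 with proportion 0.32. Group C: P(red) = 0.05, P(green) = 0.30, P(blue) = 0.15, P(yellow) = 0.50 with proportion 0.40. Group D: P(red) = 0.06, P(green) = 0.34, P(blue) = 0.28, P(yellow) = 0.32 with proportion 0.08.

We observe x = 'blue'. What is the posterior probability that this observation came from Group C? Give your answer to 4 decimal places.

0.3086

By Bayes' theorem, P(k | x) = w_k f_k(x) / Σ_j w_j f_j(x).
Categorical probabilities:
  p_A = P(blue | comp) = 0.24
  p_B = P(blue | comp) = 0.20
  p_C = P(blue | comp) = 0.15
  p_D = P(blue | comp) = 0.28
Prior × likelihood for each component:
  w_A·p_A = 0.20 × 0.24 = 0.048
  w_B·p_B = 0.32 × 0.2 = 0.064
  w_C·p_C = 0.40 × 0.15 = 0.06
  w_D·p_D = 0.08 × 0.28 = 0.0224
Normaliser: 0.048 + 0.064 + 0.06 + 0.0224 = 0.1944
P(Group C | data) ≈ 0.3086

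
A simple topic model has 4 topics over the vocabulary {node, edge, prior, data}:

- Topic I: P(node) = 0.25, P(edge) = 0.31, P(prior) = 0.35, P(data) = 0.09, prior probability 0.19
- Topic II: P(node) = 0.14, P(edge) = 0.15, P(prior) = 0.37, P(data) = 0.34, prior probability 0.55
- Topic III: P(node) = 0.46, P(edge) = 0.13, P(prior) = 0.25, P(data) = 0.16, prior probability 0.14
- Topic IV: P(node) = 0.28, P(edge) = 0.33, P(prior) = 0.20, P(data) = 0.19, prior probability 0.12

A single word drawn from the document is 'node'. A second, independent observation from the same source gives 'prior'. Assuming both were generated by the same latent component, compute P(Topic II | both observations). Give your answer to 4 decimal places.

The responsibility of component k is π_k f_k(x) divided by Σ_j π_j f_j(x).
Since both observations come from the same component, the likelihood for component k is f_k(x₁)·f_k(x₂).
  f_I = [0.25] × [0.35] = 0.0875
  f_II = [0.14] × [0.37] = 0.0518
  f_III = [0.46] × [0.25] = 0.115
  f_IV = [0.28] × [0.2] = 0.056
Prior × likelihood for each component:
  π_I·f_I = 0.19 × 0.0875 = 0.016625
  π_II·f_II = 0.55 × 0.0518 = 0.02849
  π_III·f_III = 0.14 × 0.115 = 0.0161
  π_IV·f_IV = 0.12 × 0.056 = 0.00672
Sum: 0.016625 + 0.02849 + 0.0161 + 0.00672 = 0.067935
P(Topic II | x) ≈ 0.4194

0.4194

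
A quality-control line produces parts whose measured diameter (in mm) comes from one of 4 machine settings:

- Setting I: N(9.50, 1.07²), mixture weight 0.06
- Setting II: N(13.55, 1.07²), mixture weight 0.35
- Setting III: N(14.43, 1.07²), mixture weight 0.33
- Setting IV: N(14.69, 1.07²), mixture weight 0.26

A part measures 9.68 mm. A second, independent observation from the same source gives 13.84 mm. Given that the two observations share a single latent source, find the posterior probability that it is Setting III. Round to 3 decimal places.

0.029

P(component k | x) = π_k·f_k(x) / marginal(x), where marginal(x) = Σ_j π_j·f_j(x).
Since both observations come from the same component, the likelihood for component k is f_k(x₁)·f_k(x₂).
  L_I = [(1/(1.07·√(2π)))·exp(−(9.68−9.50)²/(2·1.07²)) = 0.372843·exp(-0.01415) = 0.367605] × [9.97874e-05] = 3.66823e-05
  L_II = [(1/(1.07·√(2π)))·exp(−(9.68−13.55)²/(2·1.07²)) = 0.372843·exp(-6.54070) = 0.00053819] × [0.359398] = 0.000193424
  L_III = [(1/(1.07·√(2π)))·exp(−(9.68−14.43)²/(2·1.07²)) = 0.372843·exp(-9.85348) = 1.95981e-05] × [0.320261] = 6.27651e-06
  L_IV = [(1/(1.07·√(2π)))·exp(−(9.68−14.69)²/(2·1.07²)) = 0.372843·exp(-10.96170) = 6.47024e-06] × [0.271953] = 1.7596e-06
Prior × likelihood for each component:
  π_I·L_I = 0.06 × 3.66823e-05 = 2.20094e-06
  π_II·L_II = 0.35 × 0.000193424 = 6.76985e-05
  π_III·L_III = 0.33 × 6.27651e-06 = 2.07125e-06
  π_IV·L_IV = 0.26 × 1.7596e-06 = 4.57496e-07
Normaliser: 2.20094e-06 + 6.76985e-05 + 2.07125e-06 + 4.57496e-07 = 7.24282e-05
P(Setting III | x) = 2.07125e-06 / 7.24282e-05 ≈ 0.029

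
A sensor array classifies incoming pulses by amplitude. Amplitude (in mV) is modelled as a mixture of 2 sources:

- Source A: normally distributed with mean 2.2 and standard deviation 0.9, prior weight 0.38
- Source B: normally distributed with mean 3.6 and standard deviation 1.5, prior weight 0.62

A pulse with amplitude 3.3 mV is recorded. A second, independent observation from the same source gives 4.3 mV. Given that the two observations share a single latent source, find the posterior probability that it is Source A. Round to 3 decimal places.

Apply Bayes' rule: the posterior for each component is proportional to its prior times its likelihood at x.
Since both observations come from the same component, the likelihood for component k is f_k(x₁)·f_k(x₂).
  L_A = [(1/(0.9·√(2π)))·exp(−(3.3−2.2)²/(2·0.9²)) = 0.443269·exp(-0.74691) = 0.210033] × [0.0291354] = 0.0061194
  L_B = [(1/(1.5·√(2π)))·exp(−(3.3−3.6)²/(2·1.5²)) = 0.265962·exp(-0.02000) = 0.260695] × [0.238522] = 0.0621816
Multiply by the mixture weights:
  w_A·L_A = 0.38 × 0.0061194 = 0.00232537
  w_B·L_B = 0.62 × 0.0621816 = 0.0385526
Sum: 0.00232537 + 0.0385526 = 0.040878
Responsibility of Source A: 0.00232537 / 0.040878 ≈ 0.057

0.057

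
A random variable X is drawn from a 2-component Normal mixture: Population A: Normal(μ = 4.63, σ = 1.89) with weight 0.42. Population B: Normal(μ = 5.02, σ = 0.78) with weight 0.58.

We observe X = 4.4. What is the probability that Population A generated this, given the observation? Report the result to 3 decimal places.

0.289

By Bayes' theorem, P(k | x) = w_k f_k(x) / Σ_j w_j f_j(x).
Component likelihoods at x = 4.4:
  L_A = (1/(1.89·√(2π)))·exp(−(4.4−4.63)²/(2·1.89²)) = 0.211081·exp(-0.00740) = 0.209523
  L_B = (1/(0.78·√(2π)))·exp(−(4.4−5.02)²/(2·0.78²)) = 0.511464·exp(-0.31591) = 0.372921
Prior × likelihood for each component:
  w_A·L_A = 0.42 × 0.209523 = 0.0879998
  w_B·L_B = 0.58 × 0.372921 = 0.216294
Marginal: 0.0879998 + 0.216294 = 0.304294
P(Population A | 4.4) ≈ 0.289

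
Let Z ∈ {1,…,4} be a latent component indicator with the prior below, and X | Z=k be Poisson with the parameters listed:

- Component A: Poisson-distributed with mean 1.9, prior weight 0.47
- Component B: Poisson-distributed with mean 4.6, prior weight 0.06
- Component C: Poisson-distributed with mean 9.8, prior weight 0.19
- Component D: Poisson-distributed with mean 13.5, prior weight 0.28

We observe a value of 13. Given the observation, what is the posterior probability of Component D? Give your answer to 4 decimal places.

By Bayes' theorem, P(k | x) = π_k f_k(x) / Σ_j π_j f_j(x).
Evaluate each component's likelihood at the observed value:
  f_A = e^(−1.9)·1.9^13/13! = 1.01008e-07
  f_B = e^(−4.6)·4.6^13/13! = 0.000666526
  f_C = e^(−9.8)·9.8^13/13! = 0.0684814
  f_D = e^(−13.5)·13.5^13/13! = 0.108914
Prior × likelihood for each component:
  π_A·f_A = 0.47 × 1.01008e-07 = 4.74739e-08
  π_B·f_B = 0.06 × 0.000666526 = 3.99915e-05
  π_C·f_C = 0.19 × 0.0684814 = 0.0130115
  π_D·f_D = 0.28 × 0.108914 = 0.0304959
Evidence: 4.74739e-08 + 3.99915e-05 + 0.0130115 + 0.0304959 = 0.0435474
P(Component D | x) ≈ 0.7003

0.7003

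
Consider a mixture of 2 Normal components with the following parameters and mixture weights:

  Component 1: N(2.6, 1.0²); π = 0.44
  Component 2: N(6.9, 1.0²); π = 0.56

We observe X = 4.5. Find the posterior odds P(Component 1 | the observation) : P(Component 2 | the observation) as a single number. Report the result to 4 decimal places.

The posterior odds equal the prior odds times the likelihood ratio: (π_i/π_j)·(f_i(x)/f_j(x)).
Normal densities:
  L_1 = (1/(1.0·√(2π)))·exp(−(4.5−2.6)²/(2·1.0²)) = 0.398942·exp(-1.80500) = 0.0656158
  L_2 = (1/(1.0·√(2π)))·exp(−(4.5−6.9)²/(2·1.0²)) = 0.398942·exp(-2.88000) = 0.0223945
Posterior odds = (π_1·L_1) / (π_2·L_2) = (0.44·0.0656158) / (0.56·0.0223945) = 0.028871 / 0.0125409 ≈ 2.3021

2.3021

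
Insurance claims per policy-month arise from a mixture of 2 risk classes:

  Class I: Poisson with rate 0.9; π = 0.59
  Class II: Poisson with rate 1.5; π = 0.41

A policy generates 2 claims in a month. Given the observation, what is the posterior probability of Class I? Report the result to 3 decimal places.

By Bayes' theorem, P(k | x) = w_k f_k(x) / Σ_j w_j f_j(x).
Component likelihoods at x = 2 claims:
  p_I = 0.164661
  p_II = 0.251021
Prior × likelihood for each component:
  w_I·p_I = 0.59 × 0.164661 = 0.0971498
  w_II·p_II = 0.41 × 0.251021 = 0.102919
Marginal: 0.0971498 + 0.102919 = 0.200069
P(Class I | data) = 0.0971498 / 0.200069 ≈ 0.486

0.486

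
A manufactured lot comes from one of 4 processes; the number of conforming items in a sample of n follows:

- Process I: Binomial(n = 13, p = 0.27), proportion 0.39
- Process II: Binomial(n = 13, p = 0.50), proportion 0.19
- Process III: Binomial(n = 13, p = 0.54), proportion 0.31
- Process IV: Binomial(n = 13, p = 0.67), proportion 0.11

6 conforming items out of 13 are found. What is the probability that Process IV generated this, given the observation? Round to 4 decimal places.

0.0546

Posterior ∝ prior × likelihood, so P(k | x) ∝ w_k f_k(x); normalise over all components.
Evaluate each component's likelihood at the observed value:
  L_I = C(13,6)·0.27^6·0.73^7 = 1716·0.00038742·0.110474 = 0.0734446
  L_II = C(13,6)·0.50^6·0.50^7 = 1716·0.015625·0.0078125 = 0.209473
  L_III = C(13,6)·0.54^6·0.46^7 = 1716·0.0247949·0.00435818 = 0.185432
  L_IV = C(13,6)·0.67^6·0.33^7 = 1716·0.0904584·0.000426184 = 0.0661552
Multiply by the mixture weights:
  w_I·L_I = 0.39 × 0.0734446 = 0.0286434
  w_II·L_II = 0.19 × 0.209473 = 0.0397998
  w_III·L_III = 0.31 × 0.185432 = 0.0574839
  w_IV·L_IV = 0.11 × 0.0661552 = 0.00727707
Sum: 0.0286434 + 0.0397998 + 0.0574839 + 0.00727707 = 0.133204
P(Process IV | x) = 0.00727707 / 0.133204 ≈ 0.0546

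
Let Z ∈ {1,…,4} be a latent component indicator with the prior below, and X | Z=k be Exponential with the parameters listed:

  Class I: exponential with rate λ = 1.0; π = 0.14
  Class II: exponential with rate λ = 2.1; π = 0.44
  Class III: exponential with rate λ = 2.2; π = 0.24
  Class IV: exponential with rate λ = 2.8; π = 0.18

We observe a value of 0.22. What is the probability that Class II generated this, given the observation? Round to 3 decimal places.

P(component k | x) = π_k·f_k(x) / marginal(x), where marginal(x) = Σ_j π_j·f_j(x).
Evaluate each component's likelihood at the observed value:
  L_I = 1.0·e^(−1.0·0.22) = 1.0·e^(−0.2200) = 0.802519
  L_II = 2.1·e^(−2.1·0.22) = 2.1·e^(−0.4620) = 1.32305
  L_III = 2.2·e^(−2.2·0.22) = 2.2·e^(−0.4840) = 1.35589
  L_IV = 2.8·e^(−2.8·0.22) = 2.8·e^(−0.6160) = 1.51228
Prior × likelihood for each component:
  π_I·L_I = 0.14 × 0.802519 = 0.112353
  π_II·L_II = 0.44 × 1.32305 = 0.582141
  π_III·L_III = 0.24 × 1.35589 = 0.325413
  π_IV·L_IV = 0.18 × 1.51228 = 0.272211
Sum: 0.112353 + 0.582141 + 0.325413 + 0.272211 = 1.29212
P(Class II | 0.22) = 0.582141 / 1.29212 ≈ 0.451

0.451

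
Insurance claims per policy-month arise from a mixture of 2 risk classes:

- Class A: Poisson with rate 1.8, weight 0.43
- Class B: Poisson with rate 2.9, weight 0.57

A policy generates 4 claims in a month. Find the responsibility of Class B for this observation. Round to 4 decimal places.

P(component k | x) = π_k·f_k(x) / marginal(x), where marginal(x) = Σ_j π_j·f_j(x).
Poisson probabilities:
  L_A = 0.0723017
  L_B = 0.162154
Multiply by the mixture weights:
  π_A·L_A = 0.43 × 0.0723017 = 0.0310897
  π_B·L_B = 0.57 × 0.162154 = 0.0924276
Marginal: 0.0310897 + 0.0924276 = 0.123517
So the posterior for Class B is 0.0924276 / 0.123517 ≈ 0.7483.

0.7483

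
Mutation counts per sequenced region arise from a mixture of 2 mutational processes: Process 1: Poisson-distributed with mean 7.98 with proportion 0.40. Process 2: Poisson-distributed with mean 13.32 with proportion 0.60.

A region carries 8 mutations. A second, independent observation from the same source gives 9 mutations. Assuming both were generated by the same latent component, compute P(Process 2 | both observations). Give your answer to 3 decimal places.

0.173

The responsibility of component k is π_k f_k(x) divided by Σ_j π_j f_j(x).
Since both observations come from the same component, the likelihood for component k is f_k(x₁)·f_k(x₂).
  f_1 = [0.139583] × [0.123764] = 0.0172753
  f_2 = [0.0403377] × [0.0596997] = 0.00240815
Weight by the priors:
  π_1·f_1 = 0.40 × 0.0172753 = 0.00691012
  π_2·f_2 = 0.60 × 0.00240815 = 0.00144489
Sum: 0.00691012 + 0.00144489 = 0.00835501
P(Process 2 | x) ≈ 0.173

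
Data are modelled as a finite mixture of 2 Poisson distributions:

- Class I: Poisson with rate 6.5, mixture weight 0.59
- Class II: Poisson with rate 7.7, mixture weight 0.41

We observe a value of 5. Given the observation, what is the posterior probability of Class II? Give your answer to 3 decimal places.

Posterior ∝ prior × likelihood, so P(k | x) ∝ π_k f_k(x); normalise over all components.
Poisson probabilities:
  p_I = 0.145369
  p_II = 0.102142
Unnormalised posteriors:
  π_I·p_I = 0.59 × 0.145369 = 0.0857676
  π_II·p_II = 0.41 × 0.102142 = 0.0418783
Evidence: 0.0857676 + 0.0418783 = 0.127646
P(Class II | the observation) = 0.0418783 / 0.127646 ≈ 0.328

0.328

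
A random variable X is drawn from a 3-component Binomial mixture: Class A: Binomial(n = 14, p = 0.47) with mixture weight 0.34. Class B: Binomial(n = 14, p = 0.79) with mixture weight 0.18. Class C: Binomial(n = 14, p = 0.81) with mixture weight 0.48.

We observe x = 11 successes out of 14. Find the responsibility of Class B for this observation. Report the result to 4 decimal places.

0.2702

Posterior ∝ prior × likelihood, so P(k | x) ∝ w_k f_k(x); normalise over all components.
Binomial probabilities:
  L_A = 0.0133969
  L_B = 0.252149
  L_C = 0.245865
Weight by the priors:
  w_A·L_A = 0.34 × 0.0133969 = 0.00455496
  w_B·L_B = 0.18 × 0.252149 = 0.0453868
  w_C·L_C = 0.48 × 0.245865 = 0.118015
Normaliser: 0.00455496 + 0.0453868 + 0.118015 = 0.167957
Responsibility of Class B: 0.0453868 / 0.167957 ≈ 0.2702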